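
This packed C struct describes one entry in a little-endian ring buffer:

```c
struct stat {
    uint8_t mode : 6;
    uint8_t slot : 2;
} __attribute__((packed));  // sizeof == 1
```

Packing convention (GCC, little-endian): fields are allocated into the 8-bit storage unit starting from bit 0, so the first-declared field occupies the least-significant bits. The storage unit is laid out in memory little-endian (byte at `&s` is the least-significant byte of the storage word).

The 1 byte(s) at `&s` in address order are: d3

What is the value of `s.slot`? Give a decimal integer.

[0]=0xd3 (little-endian) → word 0xd3
mode:6 @ bit 0 → (0xd3>>0)&0x3f = 0x13
slot:2 @ bit 6 → (0xd3>>6)&0x3 = 0x3  ←

3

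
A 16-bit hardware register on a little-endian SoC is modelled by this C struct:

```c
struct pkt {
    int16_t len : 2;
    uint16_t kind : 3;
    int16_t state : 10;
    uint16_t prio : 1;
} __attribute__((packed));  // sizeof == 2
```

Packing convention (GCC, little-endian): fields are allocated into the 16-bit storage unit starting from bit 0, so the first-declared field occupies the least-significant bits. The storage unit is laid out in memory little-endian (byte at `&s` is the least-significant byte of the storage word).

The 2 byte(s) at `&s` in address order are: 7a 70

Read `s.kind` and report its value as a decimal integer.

6

[0]=0x7a [1]=0x70 (little-endian) → word 0x707a
len [0+:2] = (word>>0) & 0x3 = 2
kind [2+:3] = (word>>2) & 0x7 = 6  ←
state [5+:10] = (word>>5) & 0x3ff = 899
prio [15+:1] = (word>>15) & 0x1 = 0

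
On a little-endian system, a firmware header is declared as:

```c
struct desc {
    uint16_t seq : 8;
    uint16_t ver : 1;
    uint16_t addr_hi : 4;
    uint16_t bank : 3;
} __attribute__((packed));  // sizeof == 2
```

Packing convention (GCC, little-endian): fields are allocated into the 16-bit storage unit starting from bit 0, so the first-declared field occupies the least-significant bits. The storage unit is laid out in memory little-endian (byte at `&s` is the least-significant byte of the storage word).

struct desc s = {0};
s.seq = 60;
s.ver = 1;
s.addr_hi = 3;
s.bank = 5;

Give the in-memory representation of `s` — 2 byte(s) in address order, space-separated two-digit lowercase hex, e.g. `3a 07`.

3c a7

seq:8 = 60 → 0x3c << 0 → word 0x003c
ver:1 = 1 → 0x1 << 8 → word 0x013c
addr_hi:4 = 3 → 0x3 << 9 → word 0x073c
bank:3 = 5 → 0x5 << 13 → word 0xa73c
word = 0xa73c → little-endian bytes:
  [0]=0x3c  [1]=0xa7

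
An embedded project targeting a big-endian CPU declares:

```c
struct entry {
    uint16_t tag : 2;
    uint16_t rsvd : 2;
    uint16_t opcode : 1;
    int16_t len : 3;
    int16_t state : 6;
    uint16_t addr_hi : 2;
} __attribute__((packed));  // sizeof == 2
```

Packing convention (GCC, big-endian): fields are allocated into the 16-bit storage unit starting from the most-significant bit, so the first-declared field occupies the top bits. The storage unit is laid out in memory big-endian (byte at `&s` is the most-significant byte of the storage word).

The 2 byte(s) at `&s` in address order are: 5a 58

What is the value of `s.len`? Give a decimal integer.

[0]=0x5a [1]=0x58 (big-endian) → word 0x5a58
tag [14+:2] = (word>>14) & 0x3 = 1
rsvd [12+:2] = (word>>12) & 0x3 = 1
opcode [11+:1] = (word>>11) & 0x1 = 1
len [8+:3] = (word>>8) & 0x7 = 2  ←
state [2+:6] = (word>>2) & 0x3f = 22
addr_hi [0+:2] = (word>>0) & 0x3 = 0
len signed 3b, MSB=0: value = 2

2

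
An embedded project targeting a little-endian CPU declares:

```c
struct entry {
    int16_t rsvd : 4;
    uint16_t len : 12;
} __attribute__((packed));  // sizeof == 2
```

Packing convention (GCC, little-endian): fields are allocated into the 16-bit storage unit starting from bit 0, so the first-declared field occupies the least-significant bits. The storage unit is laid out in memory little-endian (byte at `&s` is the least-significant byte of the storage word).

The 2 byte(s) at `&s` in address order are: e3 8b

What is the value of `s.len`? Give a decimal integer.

2238

[0]=0xe3 [1]=0x8b (little-endian) → word 0x8be3
rsvd [0+:4] = (word>>0) & 0xf = 3
len [4+:12] = (word>>4) & 0xfff = 2238  ←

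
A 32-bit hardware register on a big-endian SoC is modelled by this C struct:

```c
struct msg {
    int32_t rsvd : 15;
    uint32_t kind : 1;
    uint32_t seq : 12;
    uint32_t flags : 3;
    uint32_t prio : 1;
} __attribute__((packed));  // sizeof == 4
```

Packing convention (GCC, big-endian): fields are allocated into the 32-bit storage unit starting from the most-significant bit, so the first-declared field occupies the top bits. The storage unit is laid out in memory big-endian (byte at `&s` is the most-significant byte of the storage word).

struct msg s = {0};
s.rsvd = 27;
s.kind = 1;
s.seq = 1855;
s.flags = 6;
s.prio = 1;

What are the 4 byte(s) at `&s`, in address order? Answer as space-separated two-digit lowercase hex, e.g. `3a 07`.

rsvd:15 = 27 → 0x1b << 17 → word 0x00360000
kind:1 = 1 → 0x1 << 16 → word 0x00370000
seq:12 = 1855 → 0x73f << 4 → word 0x003773f0
flags:3 = 6 → 0x6 << 1 → word 0x003773fc
prio:1 = 1 → 0x1 << 0 → word 0x003773fd
word = 0x003773fd → big-endian bytes:
  [0]=0x00  [1]=0x37  [2]=0x73  [3]=0xfd

00 37 73 fd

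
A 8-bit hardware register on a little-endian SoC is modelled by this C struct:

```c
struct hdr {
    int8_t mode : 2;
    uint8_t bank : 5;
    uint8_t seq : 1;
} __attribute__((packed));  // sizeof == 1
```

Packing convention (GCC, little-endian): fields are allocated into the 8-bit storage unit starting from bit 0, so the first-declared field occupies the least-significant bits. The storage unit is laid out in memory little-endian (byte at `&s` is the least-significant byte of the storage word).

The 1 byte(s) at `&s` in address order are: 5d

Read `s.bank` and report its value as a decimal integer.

[0]=0x5d (little-endian) → word 0x5d
mode:2 @ bit 0 → (0x5d>>0)&0x3 = 0x1
bank:5 @ bit 2 → (0x5d>>2)&0x1f = 0x17  ←
seq:1 @ bit 7 → (0x5d>>7)&0x1 = 0x0

23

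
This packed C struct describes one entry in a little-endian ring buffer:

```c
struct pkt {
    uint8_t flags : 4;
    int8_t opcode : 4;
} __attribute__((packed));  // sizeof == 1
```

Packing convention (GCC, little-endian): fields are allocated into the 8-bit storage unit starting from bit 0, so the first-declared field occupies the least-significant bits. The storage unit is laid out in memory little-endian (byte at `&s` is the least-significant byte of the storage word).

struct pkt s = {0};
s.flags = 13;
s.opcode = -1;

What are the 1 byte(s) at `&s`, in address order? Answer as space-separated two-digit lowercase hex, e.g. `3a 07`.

fd

[0+:4] flags=13 & 0xf = 0xd; word=0x0d
[4+:4] opcode=-1 & 0xf = 0xf; word=0xfd
word = 0xfd → little-endian bytes:
  [0]=0xfd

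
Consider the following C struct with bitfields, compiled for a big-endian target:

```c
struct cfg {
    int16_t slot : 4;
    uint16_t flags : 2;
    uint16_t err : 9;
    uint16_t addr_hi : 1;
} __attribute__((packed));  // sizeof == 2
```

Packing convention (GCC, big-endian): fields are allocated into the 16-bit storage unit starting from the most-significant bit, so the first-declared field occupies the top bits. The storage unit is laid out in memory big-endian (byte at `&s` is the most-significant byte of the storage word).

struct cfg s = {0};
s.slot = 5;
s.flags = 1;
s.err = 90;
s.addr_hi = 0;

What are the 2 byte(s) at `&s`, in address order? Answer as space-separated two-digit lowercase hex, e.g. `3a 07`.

slot:4 = 5 → 0x5 << 12 → word 0x5000
flags:2 = 1 → 0x1 << 10 → word 0x5400
err:9 = 90 → 0x5a << 1 → word 0x54b4
addr_hi:1 = 0 → 0x0 << 0 → word 0x54b4
word = 0x54b4 → big-endian bytes:
  [0]=0x54  [1]=0xb4

54 b4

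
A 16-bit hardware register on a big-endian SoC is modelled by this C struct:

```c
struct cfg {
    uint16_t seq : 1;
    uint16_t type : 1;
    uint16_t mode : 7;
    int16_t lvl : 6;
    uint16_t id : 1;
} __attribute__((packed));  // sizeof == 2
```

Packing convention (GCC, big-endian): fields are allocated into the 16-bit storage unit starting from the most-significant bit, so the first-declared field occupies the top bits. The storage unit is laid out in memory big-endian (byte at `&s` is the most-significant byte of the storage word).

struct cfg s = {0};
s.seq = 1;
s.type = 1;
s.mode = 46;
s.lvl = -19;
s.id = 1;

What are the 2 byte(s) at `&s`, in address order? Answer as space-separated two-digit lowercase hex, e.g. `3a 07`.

seq (1b) val=1 bits=0x1 at bit 15: 0x8000
type (1b) val=1 bits=0x1 at bit 14: 0xc000
mode (7b) val=46 bits=0x2e at bit 7: 0xd700
lvl (6b) val=-19 bits=0x2d at bit 1: 0xd75a
id (1b) val=1 bits=0x1 at bit 0: 0xd75b
word = 0xd75b → big-endian bytes:
  [0]=0xd7  [1]=0x5b

d7 5b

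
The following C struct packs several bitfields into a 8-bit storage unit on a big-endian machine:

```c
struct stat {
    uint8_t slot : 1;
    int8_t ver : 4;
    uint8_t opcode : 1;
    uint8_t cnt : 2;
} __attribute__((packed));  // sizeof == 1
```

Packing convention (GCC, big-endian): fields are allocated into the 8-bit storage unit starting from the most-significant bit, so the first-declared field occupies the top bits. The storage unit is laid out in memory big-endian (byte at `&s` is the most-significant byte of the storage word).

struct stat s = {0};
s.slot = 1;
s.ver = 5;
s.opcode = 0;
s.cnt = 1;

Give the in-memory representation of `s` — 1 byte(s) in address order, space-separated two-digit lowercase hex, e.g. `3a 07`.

a9

slot (1b) val=1 bits=0x1 at bit 7: 0x80
ver (4b) val=5 bits=0x5 at bit 3: 0xa8
opcode (1b) val=0 bits=0x0 at bit 2: 0xa8
cnt (2b) val=1 bits=0x1 at bit 0: 0xa9
word = 0xa9 → big-endian bytes:
  [0]=0xa9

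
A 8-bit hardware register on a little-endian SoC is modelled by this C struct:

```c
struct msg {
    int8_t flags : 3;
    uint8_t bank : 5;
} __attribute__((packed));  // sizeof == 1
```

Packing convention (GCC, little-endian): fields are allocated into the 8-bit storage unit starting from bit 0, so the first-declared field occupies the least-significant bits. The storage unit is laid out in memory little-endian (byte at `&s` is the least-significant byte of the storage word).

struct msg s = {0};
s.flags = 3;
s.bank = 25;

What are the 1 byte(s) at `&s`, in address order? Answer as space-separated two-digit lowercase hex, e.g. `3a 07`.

cb

flags:3 = 3 → 0x3 << 0 → word 0x03
bank:5 = 25 → 0x19 << 3 → word 0xcb
word = 0xcb → little-endian bytes:
  [0]=0xcb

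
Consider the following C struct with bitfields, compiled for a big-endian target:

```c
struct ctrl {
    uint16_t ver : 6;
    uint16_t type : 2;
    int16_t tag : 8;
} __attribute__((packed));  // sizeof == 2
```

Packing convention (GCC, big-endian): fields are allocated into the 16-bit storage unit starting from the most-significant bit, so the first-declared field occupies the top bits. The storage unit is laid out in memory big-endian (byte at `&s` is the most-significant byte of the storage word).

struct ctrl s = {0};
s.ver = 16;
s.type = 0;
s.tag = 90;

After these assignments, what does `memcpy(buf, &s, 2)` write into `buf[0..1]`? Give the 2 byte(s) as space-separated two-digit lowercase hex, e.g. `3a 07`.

40 5a

ver (6b) val=16 bits=0x10 at bit 10: 0x4000
type (2b) val=0 bits=0x0 at bit 8: 0x4000
tag (8b) val=90 bits=0x5a at bit 0: 0x405a
word = 0x405a → big-endian bytes:
  [0]=0x40  [1]=0x5a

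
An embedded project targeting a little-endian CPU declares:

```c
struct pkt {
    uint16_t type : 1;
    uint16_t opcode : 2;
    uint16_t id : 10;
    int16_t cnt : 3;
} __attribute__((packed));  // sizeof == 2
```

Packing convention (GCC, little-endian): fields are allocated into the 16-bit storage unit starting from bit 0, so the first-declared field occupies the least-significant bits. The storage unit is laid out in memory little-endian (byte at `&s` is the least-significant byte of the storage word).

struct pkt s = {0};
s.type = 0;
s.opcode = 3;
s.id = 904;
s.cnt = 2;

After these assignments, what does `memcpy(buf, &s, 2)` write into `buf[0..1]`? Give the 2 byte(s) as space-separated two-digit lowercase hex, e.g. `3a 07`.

type (1b) val=0 bits=0x0 at bit 0: 0x0000
opcode (2b) val=3 bits=0x3 at bit 1: 0x0006
id (10b) val=904 bits=0x388 at bit 3: 0x1c46
cnt (3b) val=2 bits=0x2 at bit 13: 0x5c46
word = 0x5c46 → little-endian bytes:
  [0]=0x46  [1]=0x5c

46 5c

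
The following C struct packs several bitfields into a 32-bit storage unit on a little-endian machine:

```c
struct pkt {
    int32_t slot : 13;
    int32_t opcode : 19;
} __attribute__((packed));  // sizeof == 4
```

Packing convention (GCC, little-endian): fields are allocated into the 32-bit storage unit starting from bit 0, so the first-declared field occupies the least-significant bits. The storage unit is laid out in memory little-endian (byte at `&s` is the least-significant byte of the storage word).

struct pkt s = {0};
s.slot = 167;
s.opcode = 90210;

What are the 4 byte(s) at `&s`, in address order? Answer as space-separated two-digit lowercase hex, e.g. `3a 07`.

slot (13b) val=167 bits=0xa7 at bit 0: 0x000000a7
opcode (19b) val=90210 bits=0x16062 at bit 13: 0x2c0c40a7
word = 0x2c0c40a7 → little-endian bytes:
  [0]=0xa7  [1]=0x40  [2]=0x0c  [3]=0x2c

a7 40 0c 2c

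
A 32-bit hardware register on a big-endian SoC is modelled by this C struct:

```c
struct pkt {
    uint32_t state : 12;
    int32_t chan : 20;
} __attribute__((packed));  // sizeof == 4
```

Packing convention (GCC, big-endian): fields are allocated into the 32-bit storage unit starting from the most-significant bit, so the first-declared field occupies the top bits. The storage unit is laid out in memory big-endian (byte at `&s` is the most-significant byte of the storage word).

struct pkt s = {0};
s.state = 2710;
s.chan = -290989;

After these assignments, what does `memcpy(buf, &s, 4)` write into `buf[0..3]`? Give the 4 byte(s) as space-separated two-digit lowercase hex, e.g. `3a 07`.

state:12 = 2710 → 0xa96 << 20 → word 0xa9600000
chan:20 = -290989 → 0xb8f53 << 0 → word 0xa96b8f53
word = 0xa96b8f53 → big-endian bytes:
  [0]=0xa9  [1]=0x6b  [2]=0x8f  [3]=0x53

a9 6b 8f 53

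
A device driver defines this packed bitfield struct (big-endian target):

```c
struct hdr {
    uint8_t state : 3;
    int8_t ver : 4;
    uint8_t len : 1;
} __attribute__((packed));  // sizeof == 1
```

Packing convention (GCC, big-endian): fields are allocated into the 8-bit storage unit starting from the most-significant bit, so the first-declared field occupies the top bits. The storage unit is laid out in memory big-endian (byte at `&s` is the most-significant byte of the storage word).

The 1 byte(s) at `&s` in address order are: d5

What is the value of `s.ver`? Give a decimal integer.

-6

[0]=0xd5 (big-endian) → word 0xd5
state:3 @ bit 5 → (0xd5>>5)&0x7 = 0x6
ver:4 @ bit 1 → (0xd5>>1)&0xf = 0xa  ←
len:1 @ bit 0 → (0xd5>>0)&0x1 = 0x1
ver signed 4b, MSB=1: 10 - 16 = -6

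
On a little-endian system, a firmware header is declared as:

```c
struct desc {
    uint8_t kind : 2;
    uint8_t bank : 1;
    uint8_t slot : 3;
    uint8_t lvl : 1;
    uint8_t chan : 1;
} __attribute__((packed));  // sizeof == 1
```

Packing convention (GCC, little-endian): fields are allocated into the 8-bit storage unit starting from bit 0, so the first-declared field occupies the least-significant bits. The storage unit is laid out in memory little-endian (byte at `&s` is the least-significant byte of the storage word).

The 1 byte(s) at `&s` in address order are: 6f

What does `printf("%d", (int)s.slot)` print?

5

[0]=0x6f (little-endian) → word 0x6f
kind [0+:2] = (word>>0) & 0x3 = 3
bank [2+:1] = (word>>2) & 0x1 = 1
slot [3+:3] = (word>>3) & 0x7 = 5  ←
lvl [6+:1] = (word>>6) & 0x1 = 1
chan [7+:1] = (word>>7) & 0x1 = 0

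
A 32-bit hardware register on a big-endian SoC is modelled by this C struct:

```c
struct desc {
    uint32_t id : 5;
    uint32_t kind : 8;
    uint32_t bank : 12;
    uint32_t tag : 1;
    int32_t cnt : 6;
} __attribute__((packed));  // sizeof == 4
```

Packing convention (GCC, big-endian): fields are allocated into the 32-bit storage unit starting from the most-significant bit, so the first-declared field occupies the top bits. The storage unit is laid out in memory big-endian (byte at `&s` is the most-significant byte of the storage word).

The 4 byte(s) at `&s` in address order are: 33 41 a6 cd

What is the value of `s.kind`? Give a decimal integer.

[0]=0x33 [1]=0x41 [2]=0xa6 [3]=0xcd (big-endian) → word 0x3341a6cd
id:5 @ bit 27 → (0x3341a6cd>>27)&0x1f = 0x6
kind:8 @ bit 19 → (0x3341a6cd>>19)&0xff = 0x68  ←
bank:12 @ bit 7 → (0x3341a6cd>>7)&0xfff = 0x34d
tag:1 @ bit 6 → (0x3341a6cd>>6)&0x1 = 0x1
cnt:6 @ bit 0 → (0x3341a6cd>>0)&0x3f = 0xd

104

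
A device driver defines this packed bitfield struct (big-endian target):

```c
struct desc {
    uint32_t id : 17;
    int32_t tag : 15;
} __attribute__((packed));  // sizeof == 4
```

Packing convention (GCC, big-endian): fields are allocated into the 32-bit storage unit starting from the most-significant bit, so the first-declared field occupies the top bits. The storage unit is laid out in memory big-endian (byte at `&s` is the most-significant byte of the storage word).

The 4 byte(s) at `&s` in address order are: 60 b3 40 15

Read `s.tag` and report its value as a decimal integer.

-16363

[0]=0x60 [1]=0xb3 [2]=0x40 [3]=0x15 (big-endian) → word 0x60b34015
id:17 @ bit 15 → (0x60b34015>>15)&0x1ffff = 0xc166
tag:15 @ bit 0 → (0x60b34015>>0)&0x7fff = 0x4015  ←
tag signed 15b, MSB=1: 16405 - 32768 = -16363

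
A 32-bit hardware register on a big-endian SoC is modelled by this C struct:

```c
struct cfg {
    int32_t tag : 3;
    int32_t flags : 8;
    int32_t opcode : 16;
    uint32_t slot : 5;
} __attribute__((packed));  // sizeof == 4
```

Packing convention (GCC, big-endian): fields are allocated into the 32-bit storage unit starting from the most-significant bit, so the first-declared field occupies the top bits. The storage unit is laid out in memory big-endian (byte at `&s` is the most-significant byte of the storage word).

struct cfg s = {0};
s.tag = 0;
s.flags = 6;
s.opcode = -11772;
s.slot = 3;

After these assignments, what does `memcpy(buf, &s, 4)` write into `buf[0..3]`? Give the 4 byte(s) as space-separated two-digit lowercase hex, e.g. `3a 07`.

[29+:3] tag=0 & 0x7 = 0x0; word=0x00000000
[21+:8] flags=6 & 0xff = 0x6; word=0x00c00000
[5+:16] opcode=-11772 & 0xffff = 0xd204; word=0x00da4080
[0+:5] slot=3 & 0x1f = 0x3; word=0x00da4083
word = 0x00da4083 → big-endian bytes:
  [0]=0x00  [1]=0xda  [2]=0x40  [3]=0x83

00 da 40 83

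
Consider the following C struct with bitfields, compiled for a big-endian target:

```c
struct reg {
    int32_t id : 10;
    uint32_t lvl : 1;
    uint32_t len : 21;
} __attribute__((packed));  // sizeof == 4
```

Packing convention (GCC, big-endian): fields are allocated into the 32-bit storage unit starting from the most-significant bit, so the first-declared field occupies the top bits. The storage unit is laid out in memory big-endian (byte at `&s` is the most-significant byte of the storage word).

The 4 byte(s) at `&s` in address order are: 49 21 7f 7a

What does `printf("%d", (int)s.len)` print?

[0]=0x49 [1]=0x21 [2]=0x7f [3]=0x7a (big-endian) → word 0x49217f7a
id [22+:10] = (word>>22) & 0x3ff = 292
lvl [21+:1] = (word>>21) & 0x1 = 1
len [0+:21] = (word>>0) & 0x1fffff = 98170  ←

98170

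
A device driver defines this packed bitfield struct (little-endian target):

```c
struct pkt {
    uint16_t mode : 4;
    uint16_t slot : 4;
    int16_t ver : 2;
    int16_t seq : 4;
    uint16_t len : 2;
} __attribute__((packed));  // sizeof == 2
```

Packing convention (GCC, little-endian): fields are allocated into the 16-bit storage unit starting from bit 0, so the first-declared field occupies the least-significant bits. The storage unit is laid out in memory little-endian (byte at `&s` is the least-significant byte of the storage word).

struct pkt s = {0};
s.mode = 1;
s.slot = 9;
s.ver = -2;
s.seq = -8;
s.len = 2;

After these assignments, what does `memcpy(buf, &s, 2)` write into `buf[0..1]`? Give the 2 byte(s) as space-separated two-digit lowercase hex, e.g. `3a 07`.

mode:4 = 1 → 0x1 << 0 → word 0x0001
slot:4 = 9 → 0x9 << 4 → word 0x0091
ver:2 = -2 → 0x2 << 8 → word 0x0291
seq:4 = -8 → 0x8 << 10 → word 0x2291
len:2 = 2 → 0x2 << 14 → word 0xa291
word = 0xa291 → little-endian bytes:
  [0]=0x91  [1]=0xa2

91 a2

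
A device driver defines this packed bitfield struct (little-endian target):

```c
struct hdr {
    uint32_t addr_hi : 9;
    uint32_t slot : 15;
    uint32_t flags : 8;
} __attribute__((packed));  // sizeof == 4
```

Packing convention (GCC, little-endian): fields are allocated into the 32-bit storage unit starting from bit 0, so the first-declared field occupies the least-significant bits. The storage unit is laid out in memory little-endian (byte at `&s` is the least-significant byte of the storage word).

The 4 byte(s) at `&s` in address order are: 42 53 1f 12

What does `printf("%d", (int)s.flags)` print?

[0]=0x42 [1]=0x53 [2]=0x1f [3]=0x12 (little-endian) → word 0x121f5342
addr_hi [0+:9] = (word>>0) & 0x1ff = 322
slot [9+:15] = (word>>9) & 0x7fff = 4009
flags [24+:8] = (word>>24) & 0xff = 18  ←

18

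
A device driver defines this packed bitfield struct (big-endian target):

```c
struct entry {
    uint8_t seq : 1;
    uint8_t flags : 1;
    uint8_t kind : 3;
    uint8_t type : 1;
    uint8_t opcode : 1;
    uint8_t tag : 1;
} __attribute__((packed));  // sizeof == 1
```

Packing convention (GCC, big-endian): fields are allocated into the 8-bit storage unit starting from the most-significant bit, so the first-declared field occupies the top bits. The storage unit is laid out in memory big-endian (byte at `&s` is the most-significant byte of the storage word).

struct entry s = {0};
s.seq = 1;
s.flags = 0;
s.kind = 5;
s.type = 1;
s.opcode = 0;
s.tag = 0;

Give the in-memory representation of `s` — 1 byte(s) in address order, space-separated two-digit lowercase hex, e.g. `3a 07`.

seq:1 = 1 → 0x1 << 7 → word 0x80
flags:1 = 0 → 0x0 << 6 → word 0x80
kind:3 = 5 → 0x5 << 3 → word 0xa8
type:1 = 1 → 0x1 << 2 → word 0xac
opcode:1 = 0 → 0x0 << 1 → word 0xac
tag:1 = 0 → 0x0 << 0 → word 0xac
word = 0xac → big-endian bytes:
  [0]=0xac

ac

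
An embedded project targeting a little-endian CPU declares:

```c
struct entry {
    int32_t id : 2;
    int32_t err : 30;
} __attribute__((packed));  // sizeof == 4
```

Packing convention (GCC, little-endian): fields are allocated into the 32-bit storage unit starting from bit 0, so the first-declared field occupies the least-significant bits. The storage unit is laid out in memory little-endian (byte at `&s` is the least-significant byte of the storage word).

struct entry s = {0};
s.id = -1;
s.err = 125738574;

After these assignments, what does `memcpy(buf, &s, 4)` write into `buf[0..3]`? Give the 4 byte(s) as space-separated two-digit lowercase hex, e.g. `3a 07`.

id:2 = -1 → 0x3 << 0 → word 0x00000003
err:30 = 125738574 → 0x77e9e4e << 2 → word 0x1dfa793b
word = 0x1dfa793b → little-endian bytes:
  [0]=0x3b  [1]=0x79  [2]=0xfa  [3]=0x1d

3b 79 fa 1d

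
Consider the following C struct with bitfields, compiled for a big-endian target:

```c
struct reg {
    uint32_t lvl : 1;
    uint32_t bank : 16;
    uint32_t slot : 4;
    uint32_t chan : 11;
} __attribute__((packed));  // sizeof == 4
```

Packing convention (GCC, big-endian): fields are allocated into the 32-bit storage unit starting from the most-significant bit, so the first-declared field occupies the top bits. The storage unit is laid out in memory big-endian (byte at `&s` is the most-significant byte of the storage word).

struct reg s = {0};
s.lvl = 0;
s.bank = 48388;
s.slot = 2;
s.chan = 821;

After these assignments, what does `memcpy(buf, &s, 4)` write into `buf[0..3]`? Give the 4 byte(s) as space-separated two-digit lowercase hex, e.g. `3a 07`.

lvl (1b) val=0 bits=0x0 at bit 31: 0x00000000
bank (16b) val=48388 bits=0xbd04 at bit 15: 0x5e820000
slot (4b) val=2 bits=0x2 at bit 11: 0x5e821000
chan (11b) val=821 bits=0x335 at bit 0: 0x5e821335
word = 0x5e821335 → big-endian bytes:
  [0]=0x5e  [1]=0x82  [2]=0x13  [3]=0x35

5e 82 13 35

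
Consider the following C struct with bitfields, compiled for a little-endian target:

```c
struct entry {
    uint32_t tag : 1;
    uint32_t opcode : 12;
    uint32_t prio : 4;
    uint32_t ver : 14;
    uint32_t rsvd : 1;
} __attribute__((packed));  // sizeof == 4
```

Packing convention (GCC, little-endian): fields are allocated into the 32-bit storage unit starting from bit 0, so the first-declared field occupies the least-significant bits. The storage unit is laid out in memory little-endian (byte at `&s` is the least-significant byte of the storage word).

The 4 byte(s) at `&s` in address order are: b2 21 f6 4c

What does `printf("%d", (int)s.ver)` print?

9851

[0]=0xb2 [1]=0x21 [2]=0xf6 [3]=0x4c (little-endian) → word 0x4cf621b2
tag [0+:1] = (word>>0) & 0x1 = 0
opcode [1+:12] = (word>>1) & 0xfff = 217
prio [13+:4] = (word>>13) & 0xf = 1
ver [17+:14] = (word>>17) & 0x3fff = 9851  ←
rsvd [31+:1] = (word>>31) & 0x1 = 0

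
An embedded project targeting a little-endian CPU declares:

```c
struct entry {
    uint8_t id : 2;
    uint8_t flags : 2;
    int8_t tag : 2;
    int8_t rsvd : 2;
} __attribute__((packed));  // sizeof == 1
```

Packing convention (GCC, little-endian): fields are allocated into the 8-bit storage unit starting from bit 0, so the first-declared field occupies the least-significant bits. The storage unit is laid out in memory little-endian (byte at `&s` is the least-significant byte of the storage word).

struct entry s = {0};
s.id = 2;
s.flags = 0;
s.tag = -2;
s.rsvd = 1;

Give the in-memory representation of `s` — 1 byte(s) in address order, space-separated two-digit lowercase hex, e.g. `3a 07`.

62

[0+:2] id=2 & 0x3 = 0x2; word=0x02
[2+:2] flags=0 & 0x3 = 0x0; word=0x02
[4+:2] tag=-2 & 0x3 = 0x2; word=0x22
[6+:2] rsvd=1 & 0x3 = 0x1; word=0x62
word = 0x62 → little-endian bytes:
  [0]=0x62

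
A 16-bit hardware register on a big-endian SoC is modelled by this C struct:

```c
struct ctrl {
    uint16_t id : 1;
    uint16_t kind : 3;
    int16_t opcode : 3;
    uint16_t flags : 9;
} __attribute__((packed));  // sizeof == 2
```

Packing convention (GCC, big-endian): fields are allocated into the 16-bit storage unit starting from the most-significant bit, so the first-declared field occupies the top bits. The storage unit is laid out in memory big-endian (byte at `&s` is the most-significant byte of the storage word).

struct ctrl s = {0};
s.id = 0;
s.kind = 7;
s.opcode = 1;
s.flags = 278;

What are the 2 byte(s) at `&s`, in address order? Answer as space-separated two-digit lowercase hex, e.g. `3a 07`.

73 16

id (1b) val=0 bits=0x0 at bit 15: 0x0000
kind (3b) val=7 bits=0x7 at bit 12: 0x7000
opcode (3b) val=1 bits=0x1 at bit 9: 0x7200
flags (9b) val=278 bits=0x116 at bit 0: 0x7316
word = 0x7316 → big-endian bytes:
  [0]=0x73  [1]=0x16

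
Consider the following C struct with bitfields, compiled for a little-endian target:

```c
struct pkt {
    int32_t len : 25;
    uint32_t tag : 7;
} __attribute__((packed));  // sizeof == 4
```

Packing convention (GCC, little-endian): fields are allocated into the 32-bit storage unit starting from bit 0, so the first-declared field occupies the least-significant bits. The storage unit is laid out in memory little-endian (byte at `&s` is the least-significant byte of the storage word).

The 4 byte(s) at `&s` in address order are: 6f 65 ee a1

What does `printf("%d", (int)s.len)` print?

-1153681

[0]=0x6f [1]=0x65 [2]=0xee [3]=0xa1 (little-endian) → word 0xa1ee656f
len:25 @ bit 0 → (0xa1ee656f>>0)&0x1ffffff = 0x1ee656f  ←
tag:7 @ bit 25 → (0xa1ee656f>>25)&0x7f = 0x50
len signed 25b, MSB=1: 32400751 - 33554432 = -1153681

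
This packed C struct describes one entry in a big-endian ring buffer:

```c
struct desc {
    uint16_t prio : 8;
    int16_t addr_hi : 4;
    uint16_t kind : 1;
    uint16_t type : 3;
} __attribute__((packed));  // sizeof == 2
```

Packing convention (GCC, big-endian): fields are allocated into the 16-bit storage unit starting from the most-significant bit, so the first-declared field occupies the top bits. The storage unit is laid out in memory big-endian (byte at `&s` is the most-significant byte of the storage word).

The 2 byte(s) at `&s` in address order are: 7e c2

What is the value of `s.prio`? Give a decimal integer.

126

[0]=0x7e [1]=0xc2 (big-endian) → word 0x7ec2
prio [8+:8] = (word>>8) & 0xff = 126  ←
addr_hi [4+:4] = (word>>4) & 0xf = 12
kind [3+:1] = (word>>3) & 0x1 = 0
type [0+:3] = (word>>0) & 0x7 = 2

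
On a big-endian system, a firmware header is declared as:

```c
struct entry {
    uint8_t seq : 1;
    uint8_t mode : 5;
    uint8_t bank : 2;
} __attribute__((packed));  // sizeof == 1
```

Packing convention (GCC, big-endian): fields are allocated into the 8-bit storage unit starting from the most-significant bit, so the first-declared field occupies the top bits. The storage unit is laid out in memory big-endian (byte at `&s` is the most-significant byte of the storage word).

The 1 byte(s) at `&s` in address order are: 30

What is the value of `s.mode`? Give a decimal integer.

[0]=0x30 (big-endian) → word 0x30
seq [7+:1] = (word>>7) & 0x1 = 0
mode [2+:5] = (word>>2) & 0x1f = 12  ←
bank [0+:2] = (word>>0) & 0x3 = 0

12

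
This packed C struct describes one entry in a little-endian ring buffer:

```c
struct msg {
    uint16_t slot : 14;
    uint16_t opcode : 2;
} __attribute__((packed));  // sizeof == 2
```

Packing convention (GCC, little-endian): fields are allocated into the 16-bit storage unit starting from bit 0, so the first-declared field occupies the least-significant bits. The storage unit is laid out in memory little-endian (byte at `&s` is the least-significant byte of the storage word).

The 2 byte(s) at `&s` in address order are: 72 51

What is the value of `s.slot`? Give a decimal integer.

4466

[0]=0x72 [1]=0x51 (little-endian) → word 0x5172
slot:14 @ bit 0 → (0x5172>>0)&0x3fff = 0x1172  ←
opcode:2 @ bit 14 → (0x5172>>14)&0x3 = 0x1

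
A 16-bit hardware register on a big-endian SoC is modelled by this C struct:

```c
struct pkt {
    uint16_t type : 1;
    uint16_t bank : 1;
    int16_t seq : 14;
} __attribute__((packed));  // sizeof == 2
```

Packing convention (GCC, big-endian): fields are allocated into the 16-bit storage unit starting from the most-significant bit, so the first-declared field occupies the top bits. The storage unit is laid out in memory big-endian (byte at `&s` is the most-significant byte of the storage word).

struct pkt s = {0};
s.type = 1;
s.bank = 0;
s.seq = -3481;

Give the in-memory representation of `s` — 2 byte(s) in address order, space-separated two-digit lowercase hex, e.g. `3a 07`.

type:1 = 1 → 0x1 << 15 → word 0x8000
bank:1 = 0 → 0x0 << 14 → word 0x8000
seq:14 = -3481 → 0x3267 << 0 → word 0xb267
word = 0xb267 → big-endian bytes:
  [0]=0xb2  [1]=0x67

b2 67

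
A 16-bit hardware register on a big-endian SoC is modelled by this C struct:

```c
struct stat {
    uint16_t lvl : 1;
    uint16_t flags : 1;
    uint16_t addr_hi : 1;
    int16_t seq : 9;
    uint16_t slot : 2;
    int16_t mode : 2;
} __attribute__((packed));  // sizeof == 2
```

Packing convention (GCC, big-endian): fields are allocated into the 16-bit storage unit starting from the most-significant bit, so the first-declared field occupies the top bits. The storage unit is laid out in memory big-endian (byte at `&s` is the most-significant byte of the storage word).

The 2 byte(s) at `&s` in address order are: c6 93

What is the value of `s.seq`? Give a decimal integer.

[0]=0xc6 [1]=0x93 (big-endian) → word 0xc693
lvl:1 @ bit 15 → (0xc693>>15)&0x1 = 0x1
flags:1 @ bit 14 → (0xc693>>14)&0x1 = 0x1
addr_hi:1 @ bit 13 → (0xc693>>13)&0x1 = 0x0
seq:9 @ bit 4 → (0xc693>>4)&0x1ff = 0x69  ←
slot:2 @ bit 2 → (0xc693>>2)&0x3 = 0x0
mode:2 @ bit 0 → (0xc693>>0)&0x3 = 0x3
seq signed 9b, MSB=0: value = 105

105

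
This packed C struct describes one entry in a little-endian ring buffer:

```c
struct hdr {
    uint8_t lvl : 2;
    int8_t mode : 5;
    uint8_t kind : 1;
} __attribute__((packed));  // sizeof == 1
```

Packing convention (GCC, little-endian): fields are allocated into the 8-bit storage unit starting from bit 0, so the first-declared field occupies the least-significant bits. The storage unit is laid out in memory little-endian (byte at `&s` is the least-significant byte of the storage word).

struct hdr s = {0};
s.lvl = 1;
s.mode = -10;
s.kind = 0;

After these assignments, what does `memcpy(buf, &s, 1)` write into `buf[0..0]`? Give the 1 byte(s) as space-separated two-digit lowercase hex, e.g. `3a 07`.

[0+:2] lvl=1 & 0x3 = 0x1; word=0x01
[2+:5] mode=-10 & 0x1f = 0x16; word=0x59
[7+:1] kind=0 & 0x1 = 0x0; word=0x59
word = 0x59 → little-endian bytes:
  [0]=0x59

59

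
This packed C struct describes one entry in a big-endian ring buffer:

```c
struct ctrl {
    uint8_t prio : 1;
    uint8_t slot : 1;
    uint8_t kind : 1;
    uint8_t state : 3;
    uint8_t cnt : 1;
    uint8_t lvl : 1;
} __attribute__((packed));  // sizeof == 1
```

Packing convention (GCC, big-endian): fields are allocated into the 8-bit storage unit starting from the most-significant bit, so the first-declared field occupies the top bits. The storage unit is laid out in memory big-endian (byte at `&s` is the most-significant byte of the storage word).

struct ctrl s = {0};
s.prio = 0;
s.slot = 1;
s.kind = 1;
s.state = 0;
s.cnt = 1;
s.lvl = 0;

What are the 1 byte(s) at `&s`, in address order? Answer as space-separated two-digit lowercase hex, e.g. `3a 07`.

[7+:1] prio=0 & 0x1 = 0x0; word=0x00
[6+:1] slot=1 & 0x1 = 0x1; word=0x40
[5+:1] kind=1 & 0x1 = 0x1; word=0x60
[2+:3] state=0 & 0x7 = 0x0; word=0x60
[1+:1] cnt=1 & 0x1 = 0x1; word=0x62
[0+:1] lvl=0 & 0x1 = 0x0; word=0x62
word = 0x62 → big-endian bytes:
  [0]=0x62

62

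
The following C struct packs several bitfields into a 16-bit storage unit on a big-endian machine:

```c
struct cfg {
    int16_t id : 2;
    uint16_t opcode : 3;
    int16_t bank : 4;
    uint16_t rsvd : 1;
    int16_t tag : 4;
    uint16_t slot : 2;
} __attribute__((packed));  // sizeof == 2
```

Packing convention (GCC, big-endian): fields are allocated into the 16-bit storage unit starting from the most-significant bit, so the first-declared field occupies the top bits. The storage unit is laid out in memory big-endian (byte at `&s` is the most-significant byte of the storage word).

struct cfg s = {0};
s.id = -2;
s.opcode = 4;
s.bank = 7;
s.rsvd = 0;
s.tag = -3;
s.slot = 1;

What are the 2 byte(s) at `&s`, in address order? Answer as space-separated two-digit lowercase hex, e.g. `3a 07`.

[14+:2] id=-2 & 0x3 = 0x2; word=0x8000
[11+:3] opcode=4 & 0x7 = 0x4; word=0xa000
[7+:4] bank=7 & 0xf = 0x7; word=0xa380
[6+:1] rsvd=0 & 0x1 = 0x0; word=0xa380
[2+:4] tag=-3 & 0xf = 0xd; word=0xa3b4
[0+:2] slot=1 & 0x3 = 0x1; word=0xa3b5
word = 0xa3b5 → big-endian bytes:
  [0]=0xa3  [1]=0xb5

a3 b5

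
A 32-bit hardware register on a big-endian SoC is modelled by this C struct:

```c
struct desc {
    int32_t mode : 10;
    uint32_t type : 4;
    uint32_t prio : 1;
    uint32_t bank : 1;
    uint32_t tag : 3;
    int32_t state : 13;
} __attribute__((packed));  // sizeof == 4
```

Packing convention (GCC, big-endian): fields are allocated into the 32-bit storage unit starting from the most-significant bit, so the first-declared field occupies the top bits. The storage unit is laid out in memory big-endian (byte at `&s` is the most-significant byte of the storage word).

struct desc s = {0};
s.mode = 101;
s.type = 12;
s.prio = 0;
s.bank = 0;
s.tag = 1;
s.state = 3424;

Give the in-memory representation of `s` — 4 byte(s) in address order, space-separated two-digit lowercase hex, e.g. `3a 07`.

19 70 2d 60

mode (10b) val=101 bits=0x65 at bit 22: 0x19400000
type (4b) val=12 bits=0xc at bit 18: 0x19700000
prio (1b) val=0 bits=0x0 at bit 17: 0x19700000
bank (1b) val=0 bits=0x0 at bit 16: 0x19700000
tag (3b) val=1 bits=0x1 at bit 13: 0x19702000
state (13b) val=3424 bits=0xd60 at bit 0: 0x19702d60
word = 0x19702d60 → big-endian bytes:
  [0]=0x19  [1]=0x70  [2]=0x2d  [3]=0x60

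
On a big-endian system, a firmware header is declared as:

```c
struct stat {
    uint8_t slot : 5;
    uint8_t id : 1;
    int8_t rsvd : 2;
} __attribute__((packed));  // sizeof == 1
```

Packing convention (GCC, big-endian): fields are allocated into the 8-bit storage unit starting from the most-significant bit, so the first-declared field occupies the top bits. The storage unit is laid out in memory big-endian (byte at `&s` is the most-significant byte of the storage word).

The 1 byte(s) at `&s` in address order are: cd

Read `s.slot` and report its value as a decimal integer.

[0]=0xcd (big-endian) → word 0xcd
slot [3+:5] = (word>>3) & 0x1f = 25  ←
id [2+:1] = (word>>2) & 0x1 = 1
rsvd [0+:2] = (word>>0) & 0x3 = 1

25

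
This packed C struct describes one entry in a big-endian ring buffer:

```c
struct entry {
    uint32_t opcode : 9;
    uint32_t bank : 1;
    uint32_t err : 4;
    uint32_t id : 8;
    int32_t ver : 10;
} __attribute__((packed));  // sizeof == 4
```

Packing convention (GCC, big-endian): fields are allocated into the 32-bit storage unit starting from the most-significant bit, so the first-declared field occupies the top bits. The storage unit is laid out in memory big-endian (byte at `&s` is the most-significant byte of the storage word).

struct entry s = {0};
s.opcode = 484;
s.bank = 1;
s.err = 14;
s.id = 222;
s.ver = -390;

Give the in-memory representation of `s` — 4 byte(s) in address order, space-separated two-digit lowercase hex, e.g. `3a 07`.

[23+:9] opcode=484 & 0x1ff = 0x1e4; word=0xf2000000
[22+:1] bank=1 & 0x1 = 0x1; word=0xf2400000
[18+:4] err=14 & 0xf = 0xe; word=0xf2780000
[10+:8] id=222 & 0xff = 0xde; word=0xf27b7800
[0+:10] ver=-390 & 0x3ff = 0x27a; word=0xf27b7a7a
word = 0xf27b7a7a → big-endian bytes:
  [0]=0xf2  [1]=0x7b  [2]=0x7a  [3]=0x7a

f2 7b 7a 7a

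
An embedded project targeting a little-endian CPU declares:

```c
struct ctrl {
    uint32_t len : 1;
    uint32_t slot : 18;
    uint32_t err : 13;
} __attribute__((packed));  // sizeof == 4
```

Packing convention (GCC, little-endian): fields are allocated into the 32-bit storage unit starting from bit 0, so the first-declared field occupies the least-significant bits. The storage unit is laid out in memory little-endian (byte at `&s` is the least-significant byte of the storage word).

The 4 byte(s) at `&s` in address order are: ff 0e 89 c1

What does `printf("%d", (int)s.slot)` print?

[0]=0xff [1]=0x0e [2]=0x89 [3]=0xc1 (little-endian) → word 0xc1890eff
len:1 @ bit 0 → (0xc1890eff>>0)&0x1 = 0x1
slot:18 @ bit 1 → (0xc1890eff>>1)&0x3ffff = 0x877f  ←
err:13 @ bit 19 → (0xc1890eff>>19)&0x1fff = 0x1831

34687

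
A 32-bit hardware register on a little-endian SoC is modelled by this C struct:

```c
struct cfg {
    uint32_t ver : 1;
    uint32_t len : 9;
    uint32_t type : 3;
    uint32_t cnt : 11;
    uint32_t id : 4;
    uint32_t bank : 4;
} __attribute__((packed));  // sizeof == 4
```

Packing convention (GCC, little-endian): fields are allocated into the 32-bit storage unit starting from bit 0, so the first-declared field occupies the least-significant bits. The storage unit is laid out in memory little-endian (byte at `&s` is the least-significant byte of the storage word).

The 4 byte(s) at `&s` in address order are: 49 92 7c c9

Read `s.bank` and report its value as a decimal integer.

[0]=0x49 [1]=0x92 [2]=0x7c [3]=0xc9 (little-endian) → word 0xc97c9249
ver:1 @ bit 0 → (0xc97c9249>>0)&0x1 = 0x1
len:9 @ bit 1 → (0xc97c9249>>1)&0x1ff = 0x124
type:3 @ bit 10 → (0xc97c9249>>10)&0x7 = 0x4
cnt:11 @ bit 13 → (0xc97c9249>>13)&0x7ff = 0x3e4
id:4 @ bit 24 → (0xc97c9249>>24)&0xf = 0x9
bank:4 @ bit 28 → (0xc97c9249>>28)&0xf = 0xc  ←

12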